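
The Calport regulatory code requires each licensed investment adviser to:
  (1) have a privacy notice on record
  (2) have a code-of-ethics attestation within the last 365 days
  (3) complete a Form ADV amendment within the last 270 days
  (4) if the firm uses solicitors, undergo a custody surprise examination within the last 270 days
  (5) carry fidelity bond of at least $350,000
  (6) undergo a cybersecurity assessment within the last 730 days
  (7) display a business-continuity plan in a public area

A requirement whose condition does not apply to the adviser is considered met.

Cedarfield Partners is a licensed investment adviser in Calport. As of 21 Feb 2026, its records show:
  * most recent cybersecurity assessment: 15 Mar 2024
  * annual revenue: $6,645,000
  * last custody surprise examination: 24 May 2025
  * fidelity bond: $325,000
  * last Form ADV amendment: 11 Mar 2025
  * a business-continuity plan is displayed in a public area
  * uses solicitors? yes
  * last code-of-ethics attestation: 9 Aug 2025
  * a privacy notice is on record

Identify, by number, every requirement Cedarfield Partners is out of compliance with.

3, 4, 5

1. privacy notice present → met
2. code-of-ethics attestation 196 days ago vs limit 365 → met
3. Form ADV amendment 347 days ago vs limit 270 → not met
4. condition 'uses solicitors' holds; custody surprise examination 273 days ago vs limit 270 → not met
5. fidelity bond $325,000 < $350,000 → not met
6. cybersecurity assessment 708 days ago vs limit 730 → met
7. business-continuity plan present → met
Not met: 3, 4, 5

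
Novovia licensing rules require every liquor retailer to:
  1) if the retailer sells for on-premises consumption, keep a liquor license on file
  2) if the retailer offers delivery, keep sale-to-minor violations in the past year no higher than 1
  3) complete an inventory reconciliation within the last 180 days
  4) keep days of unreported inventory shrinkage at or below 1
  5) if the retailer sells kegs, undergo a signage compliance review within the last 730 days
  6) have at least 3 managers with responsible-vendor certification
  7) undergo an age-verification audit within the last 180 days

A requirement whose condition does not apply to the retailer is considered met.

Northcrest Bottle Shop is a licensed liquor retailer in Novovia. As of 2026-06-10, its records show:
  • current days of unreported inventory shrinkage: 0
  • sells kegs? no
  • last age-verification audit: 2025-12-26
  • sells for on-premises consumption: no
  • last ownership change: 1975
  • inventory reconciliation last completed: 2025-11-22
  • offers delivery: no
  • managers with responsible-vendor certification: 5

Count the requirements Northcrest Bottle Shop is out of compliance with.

1. condition 'sells for on-premises consumption' does not hold → requirement n/a → met
2. condition 'offers delivery' does not hold → requirement n/a → met
3. inventory reconciliation 200 days ago vs limit 180 → not met
4. days of unreported inventory shrinkage 0 ≤ 1 → met
5. condition 'sells kegs' does not hold → requirement n/a → met
6. managers with responsible-vendor certification 5 ≥ 3 → met
7. age-verification audit 166 days ago vs limit 180 → met
Not met: 1 of 7

1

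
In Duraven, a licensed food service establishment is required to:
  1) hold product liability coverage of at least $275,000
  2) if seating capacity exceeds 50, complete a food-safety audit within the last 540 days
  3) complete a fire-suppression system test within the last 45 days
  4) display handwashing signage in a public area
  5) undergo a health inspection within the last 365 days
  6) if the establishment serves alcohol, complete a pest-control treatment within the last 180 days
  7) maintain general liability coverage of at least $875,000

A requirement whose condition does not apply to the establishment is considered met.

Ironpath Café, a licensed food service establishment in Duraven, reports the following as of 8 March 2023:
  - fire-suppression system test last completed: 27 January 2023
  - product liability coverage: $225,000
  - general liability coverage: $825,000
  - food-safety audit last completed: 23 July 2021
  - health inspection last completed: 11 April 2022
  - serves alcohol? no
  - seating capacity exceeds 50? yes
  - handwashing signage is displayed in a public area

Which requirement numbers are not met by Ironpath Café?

1, 2, 7

1. product liability coverage $225,000 < $275,000 → not met
2. condition 'seating capacity exceeds 50' holds; food-safety audit 593 days ago vs limit 540 → not met
3. fire-suppression system test 40 days ago vs limit 45 → met
4. handwashing signage present → met
5. health inspection 331 days ago vs limit 365 → met
6. condition 'serves alcohol' does not hold → requirement n/a → met
7. general liability coverage $825,000 < $875,000 → not met
Not met: 1, 2, 7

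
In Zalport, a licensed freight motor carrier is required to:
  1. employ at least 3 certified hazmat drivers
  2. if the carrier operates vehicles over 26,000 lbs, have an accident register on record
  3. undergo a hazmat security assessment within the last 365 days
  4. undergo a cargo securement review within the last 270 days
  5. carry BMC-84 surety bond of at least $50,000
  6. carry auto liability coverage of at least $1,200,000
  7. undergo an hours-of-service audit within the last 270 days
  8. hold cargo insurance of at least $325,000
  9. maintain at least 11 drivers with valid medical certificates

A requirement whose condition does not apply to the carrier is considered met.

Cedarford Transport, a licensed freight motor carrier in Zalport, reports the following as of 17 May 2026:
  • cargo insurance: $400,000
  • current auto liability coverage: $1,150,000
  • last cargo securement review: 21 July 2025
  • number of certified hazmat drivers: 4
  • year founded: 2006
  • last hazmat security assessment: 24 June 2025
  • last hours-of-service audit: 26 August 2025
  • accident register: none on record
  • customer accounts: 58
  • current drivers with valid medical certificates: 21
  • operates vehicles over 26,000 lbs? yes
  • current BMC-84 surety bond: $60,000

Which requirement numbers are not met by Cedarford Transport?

2, 4, 6

1. certified hazmat drivers 4 ≥ 3 → met
2. condition 'operates vehicles over 26,000 lbs' holds; accident register absent → not met
3. hazmat security assessment 327 days ago vs limit 365 → met
4. cargo securement review 300 days ago vs limit 270 → not met
5. BMC-84 surety bond $60,000 ≥ $50,000 → met
6. auto liability coverage $1,150,000 < $1,200,000 → not met
7. hours-of-service audit 264 days ago vs limit 270 → met
8. cargo insurance $400,000 ≥ $325,000 → met
9. drivers with valid medical certificates 21 ≥ 11 → met
Not met: 2, 4, 6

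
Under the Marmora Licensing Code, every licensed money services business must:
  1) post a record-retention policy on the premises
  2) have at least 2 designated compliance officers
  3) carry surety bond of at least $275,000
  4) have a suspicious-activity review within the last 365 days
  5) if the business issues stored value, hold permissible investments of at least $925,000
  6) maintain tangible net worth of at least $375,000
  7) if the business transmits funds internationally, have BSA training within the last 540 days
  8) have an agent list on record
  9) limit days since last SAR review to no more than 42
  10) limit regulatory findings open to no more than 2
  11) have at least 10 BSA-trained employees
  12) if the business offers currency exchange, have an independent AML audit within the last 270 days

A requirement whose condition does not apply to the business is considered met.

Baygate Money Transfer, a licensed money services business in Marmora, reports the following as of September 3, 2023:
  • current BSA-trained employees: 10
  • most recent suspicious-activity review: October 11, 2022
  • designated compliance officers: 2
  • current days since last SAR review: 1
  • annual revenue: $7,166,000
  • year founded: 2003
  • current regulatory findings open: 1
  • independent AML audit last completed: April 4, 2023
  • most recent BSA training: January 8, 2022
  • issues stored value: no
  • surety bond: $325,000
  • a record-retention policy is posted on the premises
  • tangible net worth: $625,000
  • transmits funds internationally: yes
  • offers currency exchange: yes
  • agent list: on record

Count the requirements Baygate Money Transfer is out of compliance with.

1. record-retention policy present → met
2. designated compliance officers 2 ≥ 2 → met
3. surety bond $325,000 ≥ $275,000 → met
4. suspicious-activity review 327 days ago vs limit 365 → met
5. condition 'issues stored value' does not hold → requirement n/a → met
6. tangible net worth $625,000 ≥ $375,000 → met
7. condition 'transmits funds internationally' holds; BSA training 603 days ago vs limit 540 → not met
8. agent list present → met
9. days since last SAR review 1 ≤ 42 → met
10. regulatory findings open 1 ≤ 2 → met
11. BSA-trained employees 10 ≥ 10 → met
12. condition 'offers currency exchange' holds; independent AML audit 152 days ago vs limit 270 → met
Not met: 1 of 12

1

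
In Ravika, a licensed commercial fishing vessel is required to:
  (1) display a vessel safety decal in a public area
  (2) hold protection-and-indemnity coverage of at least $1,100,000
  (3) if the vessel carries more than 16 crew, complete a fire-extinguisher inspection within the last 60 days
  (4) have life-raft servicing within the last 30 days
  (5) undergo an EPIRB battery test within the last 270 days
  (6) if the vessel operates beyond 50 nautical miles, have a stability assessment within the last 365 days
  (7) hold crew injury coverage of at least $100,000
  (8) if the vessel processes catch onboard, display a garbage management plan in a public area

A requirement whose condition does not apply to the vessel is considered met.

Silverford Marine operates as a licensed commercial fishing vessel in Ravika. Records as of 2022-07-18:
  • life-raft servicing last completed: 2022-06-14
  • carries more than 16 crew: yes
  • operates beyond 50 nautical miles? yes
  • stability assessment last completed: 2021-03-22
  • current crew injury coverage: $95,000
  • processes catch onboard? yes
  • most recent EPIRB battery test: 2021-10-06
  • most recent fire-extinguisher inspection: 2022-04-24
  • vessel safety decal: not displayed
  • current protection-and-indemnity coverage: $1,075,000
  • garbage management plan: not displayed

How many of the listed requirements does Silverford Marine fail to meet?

8

1. vessel safety decal absent → not met
2. protection-and-indemnity coverage $1,075,000 < $1,100,000 → not met
3. condition 'carries more than 16 crew' holds; fire-extinguisher inspection 85 days ago vs limit 60 → not met
4. life-raft servicing 34 days ago vs limit 30 → not met
5. EPIRB battery test 285 days ago vs limit 270 → not met
6. condition 'operates beyond 50 nautical miles' holds; stability assessment 483 days ago vs limit 365 → not met
7. crew injury coverage $95,000 < $100,000 → not met
8. condition 'processes catch onboard' holds; garbage management plan absent → not met
Not met: 8 of 8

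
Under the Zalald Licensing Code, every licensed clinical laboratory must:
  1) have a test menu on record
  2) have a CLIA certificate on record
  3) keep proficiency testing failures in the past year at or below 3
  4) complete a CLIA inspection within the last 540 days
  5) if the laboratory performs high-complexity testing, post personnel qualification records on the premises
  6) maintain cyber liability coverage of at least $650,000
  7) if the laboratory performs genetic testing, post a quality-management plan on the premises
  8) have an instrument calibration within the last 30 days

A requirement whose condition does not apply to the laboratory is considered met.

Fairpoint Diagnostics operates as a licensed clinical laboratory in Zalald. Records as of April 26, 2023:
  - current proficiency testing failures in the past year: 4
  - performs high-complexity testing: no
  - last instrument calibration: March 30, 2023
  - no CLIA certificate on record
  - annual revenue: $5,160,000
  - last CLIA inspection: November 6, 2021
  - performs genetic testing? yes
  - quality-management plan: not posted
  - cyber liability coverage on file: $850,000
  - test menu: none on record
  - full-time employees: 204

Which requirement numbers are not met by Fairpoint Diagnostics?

1. test menu absent → not met
2. CLIA certificate absent → not met
3. proficiency testing failures in the past year 4 > 3 → not met
4. CLIA inspection 536 days ago vs limit 540 → met
5. condition 'performs high-complexity testing' does not hold → requirement n/a → met
6. cyber liability coverage $850,000 ≥ $650,000 → met
7. condition 'performs genetic testing' holds; quality-management plan absent → not met
8. instrument calibration 27 days ago vs limit 30 → met
Not met: 1, 2, 3, 7

1, 2, 3, 7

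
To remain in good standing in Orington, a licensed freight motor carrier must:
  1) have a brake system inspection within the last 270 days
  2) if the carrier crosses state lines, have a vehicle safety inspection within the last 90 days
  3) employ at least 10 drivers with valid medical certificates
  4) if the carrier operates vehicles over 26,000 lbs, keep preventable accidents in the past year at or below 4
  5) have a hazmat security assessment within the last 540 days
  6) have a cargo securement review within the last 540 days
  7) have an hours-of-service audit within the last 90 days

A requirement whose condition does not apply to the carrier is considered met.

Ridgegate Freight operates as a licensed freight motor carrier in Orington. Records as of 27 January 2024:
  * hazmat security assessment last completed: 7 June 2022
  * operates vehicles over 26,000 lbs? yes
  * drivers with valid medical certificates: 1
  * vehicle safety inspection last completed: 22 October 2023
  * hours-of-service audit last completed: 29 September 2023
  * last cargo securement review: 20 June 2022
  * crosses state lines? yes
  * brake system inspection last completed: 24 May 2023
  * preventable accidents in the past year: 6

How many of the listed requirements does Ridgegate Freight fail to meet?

6

1. brake system inspection 248 days ago vs limit 270 → met
2. condition 'crosses state lines' holds; vehicle safety inspection 97 days ago vs limit 90 → not met
3. drivers with valid medical certificates 1 < 10 → not met
4. condition 'operates vehicles over 26,000 lbs' holds; preventable accidents in the past year 6 > 4 → not met
5. hazmat security assessment 599 days ago vs limit 540 → not met
6. cargo securement review 586 days ago vs limit 540 → not met
7. hours-of-service audit 120 days ago vs limit 90 → not met
Not met: 6 of 7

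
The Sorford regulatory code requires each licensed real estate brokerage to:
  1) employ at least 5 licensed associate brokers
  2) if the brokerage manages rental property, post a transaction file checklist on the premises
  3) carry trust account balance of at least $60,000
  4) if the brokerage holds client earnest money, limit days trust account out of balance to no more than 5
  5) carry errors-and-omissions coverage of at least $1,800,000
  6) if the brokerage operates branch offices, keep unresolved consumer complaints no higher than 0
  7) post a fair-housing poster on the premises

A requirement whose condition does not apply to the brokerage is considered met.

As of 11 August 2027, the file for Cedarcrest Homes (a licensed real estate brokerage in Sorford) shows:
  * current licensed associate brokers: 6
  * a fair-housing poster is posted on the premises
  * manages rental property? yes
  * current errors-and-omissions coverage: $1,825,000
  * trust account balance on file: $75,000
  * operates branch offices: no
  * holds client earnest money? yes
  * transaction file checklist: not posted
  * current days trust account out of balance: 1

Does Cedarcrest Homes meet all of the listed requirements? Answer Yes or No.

No

1. licensed associate brokers 6 ≥ 5 → met
2. condition 'manages rental property' holds; transaction file checklist absent → not met
3. trust account balance $75,000 ≥ $60,000 → met
4. condition 'holds client earnest money' holds; days trust account out of balance 1 ≤ 5 → met
5. errors-and-omissions coverage $1,825,000 ≥ $1,800,000 → met
6. condition 'operates branch offices' does not hold → requirement n/a → met
7. fair-housing poster present → met
Not met: 2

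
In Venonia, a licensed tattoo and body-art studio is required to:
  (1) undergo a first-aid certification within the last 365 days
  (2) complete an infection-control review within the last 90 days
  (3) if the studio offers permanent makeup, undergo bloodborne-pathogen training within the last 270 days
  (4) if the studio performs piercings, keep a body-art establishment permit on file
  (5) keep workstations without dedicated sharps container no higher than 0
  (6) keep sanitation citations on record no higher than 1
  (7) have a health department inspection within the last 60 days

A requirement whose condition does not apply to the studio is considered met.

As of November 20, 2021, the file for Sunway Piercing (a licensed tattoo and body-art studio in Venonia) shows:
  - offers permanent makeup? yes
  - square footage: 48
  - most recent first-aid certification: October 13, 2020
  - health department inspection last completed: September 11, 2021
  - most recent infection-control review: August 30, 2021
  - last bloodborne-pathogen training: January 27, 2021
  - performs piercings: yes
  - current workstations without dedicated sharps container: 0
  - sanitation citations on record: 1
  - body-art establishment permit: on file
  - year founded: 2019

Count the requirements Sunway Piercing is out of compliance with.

1. first-aid certification 403 days ago vs limit 365 → not met
2. infection-control review 82 days ago vs limit 90 → met
3. condition 'offers permanent makeup' holds; bloodborne-pathogen training 297 days ago vs limit 270 → not met
4. condition 'performs piercings' holds; body-art establishment permit present → met
5. workstations without dedicated sharps container 0 ≤ 0 → met
6. sanitation citations on record 1 ≤ 1 → met
7. health department inspection 70 days ago vs limit 60 → not met
Not met: 3 of 7

3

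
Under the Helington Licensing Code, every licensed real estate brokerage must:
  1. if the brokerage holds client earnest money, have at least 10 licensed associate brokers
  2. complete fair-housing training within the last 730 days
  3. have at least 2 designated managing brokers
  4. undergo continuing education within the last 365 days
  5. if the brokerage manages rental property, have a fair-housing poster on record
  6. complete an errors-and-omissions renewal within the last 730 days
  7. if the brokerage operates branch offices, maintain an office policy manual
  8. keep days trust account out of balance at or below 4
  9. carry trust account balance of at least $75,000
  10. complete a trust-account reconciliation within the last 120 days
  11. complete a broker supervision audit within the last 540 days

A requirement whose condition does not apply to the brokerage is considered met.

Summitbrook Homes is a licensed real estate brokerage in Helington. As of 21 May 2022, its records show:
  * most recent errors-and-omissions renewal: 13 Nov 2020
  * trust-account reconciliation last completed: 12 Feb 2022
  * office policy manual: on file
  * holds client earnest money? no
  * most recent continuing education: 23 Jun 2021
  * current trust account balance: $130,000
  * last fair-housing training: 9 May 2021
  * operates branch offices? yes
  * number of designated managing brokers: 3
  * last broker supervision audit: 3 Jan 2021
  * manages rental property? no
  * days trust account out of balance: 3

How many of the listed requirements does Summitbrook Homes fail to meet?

0

1. condition 'holds client earnest money' does not hold → requirement n/a → met
2. fair-housing training 377 days ago vs limit 730 → met
3. designated managing brokers 3 ≥ 2 → met
4. continuing education 332 days ago vs limit 365 → met
5. condition 'manages rental property' does not hold → requirement n/a → met
6. errors-and-omissions renewal 554 days ago vs limit 730 → met
7. condition 'operates branch offices' holds; office policy manual present → met
8. days trust account out of balance 3 ≤ 4 → met
9. trust account balance $130,000 ≥ $75,000 → met
10. trust-account reconciliation 98 days ago vs limit 120 → met
11. broker supervision audit 503 days ago vs limit 540 → met
Not met: 0 of 11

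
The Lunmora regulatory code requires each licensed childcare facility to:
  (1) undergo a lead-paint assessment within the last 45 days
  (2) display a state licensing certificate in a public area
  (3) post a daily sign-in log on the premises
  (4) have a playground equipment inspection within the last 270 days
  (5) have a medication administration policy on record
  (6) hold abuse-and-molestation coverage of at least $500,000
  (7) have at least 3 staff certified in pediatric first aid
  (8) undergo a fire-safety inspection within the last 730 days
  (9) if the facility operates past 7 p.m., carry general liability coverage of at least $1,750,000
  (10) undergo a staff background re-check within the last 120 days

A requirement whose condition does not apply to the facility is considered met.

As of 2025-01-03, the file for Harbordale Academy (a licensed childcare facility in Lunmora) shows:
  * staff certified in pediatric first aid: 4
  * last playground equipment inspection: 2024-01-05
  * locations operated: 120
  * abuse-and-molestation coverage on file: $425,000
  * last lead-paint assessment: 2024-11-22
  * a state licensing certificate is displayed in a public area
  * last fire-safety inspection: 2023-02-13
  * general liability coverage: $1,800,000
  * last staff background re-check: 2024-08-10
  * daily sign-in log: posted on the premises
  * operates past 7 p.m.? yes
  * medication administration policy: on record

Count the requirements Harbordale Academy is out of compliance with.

1. lead-paint assessment 42 days ago vs limit 45 → met
2. state licensing certificate present → met
3. daily sign-in log present → met
4. playground equipment inspection 364 days ago vs limit 270 → not met
5. medication administration policy present → met
6. abuse-and-molestation coverage $425,000 < $500,000 → not met
7. staff certified in pediatric first aid 4 ≥ 3 → met
8. fire-safety inspection 690 days ago vs limit 730 → met
9. condition 'operates past 7 p.m.' holds; general liability coverage $1,800,000 ≥ $1,750,000 → met
10. staff background re-check 146 days ago vs limit 120 → not met
Not met: 3 of 10

3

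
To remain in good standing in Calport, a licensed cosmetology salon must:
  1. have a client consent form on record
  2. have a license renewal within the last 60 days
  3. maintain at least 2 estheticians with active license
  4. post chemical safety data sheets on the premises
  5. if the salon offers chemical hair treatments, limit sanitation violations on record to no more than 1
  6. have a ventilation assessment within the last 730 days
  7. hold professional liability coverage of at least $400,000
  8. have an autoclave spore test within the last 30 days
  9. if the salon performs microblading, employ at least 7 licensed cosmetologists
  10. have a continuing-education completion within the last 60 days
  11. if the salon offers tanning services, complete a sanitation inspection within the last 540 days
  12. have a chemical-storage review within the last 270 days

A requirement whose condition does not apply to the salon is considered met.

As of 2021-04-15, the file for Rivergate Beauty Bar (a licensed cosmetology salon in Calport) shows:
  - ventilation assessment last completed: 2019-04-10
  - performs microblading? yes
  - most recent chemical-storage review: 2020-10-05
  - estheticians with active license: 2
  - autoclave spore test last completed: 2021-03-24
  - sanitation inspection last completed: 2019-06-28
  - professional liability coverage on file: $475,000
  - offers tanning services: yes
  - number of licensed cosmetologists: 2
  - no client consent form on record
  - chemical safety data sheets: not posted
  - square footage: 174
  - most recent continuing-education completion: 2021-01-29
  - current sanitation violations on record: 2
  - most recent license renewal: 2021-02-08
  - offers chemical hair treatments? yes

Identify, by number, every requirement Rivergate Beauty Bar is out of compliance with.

1. client consent form absent → not met
2. license renewal 66 days ago vs limit 60 → not met
3. estheticians with active license 2 ≥ 2 → met
4. chemical safety data sheets absent → not met
5. condition 'offers chemical hair treatments' holds; sanitation violations on record 2 > 1 → not met
6. ventilation assessment 736 days ago vs limit 730 → not met
7. professional liability coverage $475,000 ≥ $400,000 → met
8. autoclave spore test 22 days ago vs limit 30 → met
9. condition 'performs microblading' holds; licensed cosmetologists 2 < 7 → not met
10. continuing-education completion 76 days ago vs limit 60 → not met
11. condition 'offers tanning services' holds; sanitation inspection 657 days ago vs limit 540 → not met
12. chemical-storage review 192 days ago vs limit 270 → met
Not met: 1, 2, 4, 5, 6, 9, 10, 11

1, 2, 4, 5, 6, 9, 10, 11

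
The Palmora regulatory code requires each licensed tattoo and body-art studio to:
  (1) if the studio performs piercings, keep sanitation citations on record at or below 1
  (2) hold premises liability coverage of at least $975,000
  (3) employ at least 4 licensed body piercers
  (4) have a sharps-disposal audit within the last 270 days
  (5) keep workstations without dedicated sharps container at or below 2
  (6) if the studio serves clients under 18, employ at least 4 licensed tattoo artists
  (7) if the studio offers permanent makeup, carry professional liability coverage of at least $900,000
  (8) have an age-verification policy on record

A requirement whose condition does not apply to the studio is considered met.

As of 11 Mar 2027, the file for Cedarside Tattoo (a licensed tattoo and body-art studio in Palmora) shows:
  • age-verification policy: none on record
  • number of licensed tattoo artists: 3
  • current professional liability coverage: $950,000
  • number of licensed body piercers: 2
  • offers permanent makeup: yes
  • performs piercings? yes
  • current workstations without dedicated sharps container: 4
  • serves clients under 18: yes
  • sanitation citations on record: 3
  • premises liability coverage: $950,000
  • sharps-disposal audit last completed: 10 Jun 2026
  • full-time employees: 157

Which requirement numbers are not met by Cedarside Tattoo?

1, 2, 3, 4, 5, 6, 8

1. condition 'performs piercings' holds; sanitation citations on record 3 > 1 → not met
2. premises liability coverage $950,000 < $975,000 → not met
3. licensed body piercers 2 < 4 → not met
4. sharps-disposal audit 274 days ago vs limit 270 → not met
5. workstations without dedicated sharps container 4 > 2 → not met
6. condition 'serves clients under 18' holds; licensed tattoo artists 3 < 4 → not met
7. condition 'offers permanent makeup' holds; professional liability coverage $950,000 ≥ $900,000 → met
8. age-verification policy absent → not met
Not met: 1, 2, 3, 4, 5, 6, 8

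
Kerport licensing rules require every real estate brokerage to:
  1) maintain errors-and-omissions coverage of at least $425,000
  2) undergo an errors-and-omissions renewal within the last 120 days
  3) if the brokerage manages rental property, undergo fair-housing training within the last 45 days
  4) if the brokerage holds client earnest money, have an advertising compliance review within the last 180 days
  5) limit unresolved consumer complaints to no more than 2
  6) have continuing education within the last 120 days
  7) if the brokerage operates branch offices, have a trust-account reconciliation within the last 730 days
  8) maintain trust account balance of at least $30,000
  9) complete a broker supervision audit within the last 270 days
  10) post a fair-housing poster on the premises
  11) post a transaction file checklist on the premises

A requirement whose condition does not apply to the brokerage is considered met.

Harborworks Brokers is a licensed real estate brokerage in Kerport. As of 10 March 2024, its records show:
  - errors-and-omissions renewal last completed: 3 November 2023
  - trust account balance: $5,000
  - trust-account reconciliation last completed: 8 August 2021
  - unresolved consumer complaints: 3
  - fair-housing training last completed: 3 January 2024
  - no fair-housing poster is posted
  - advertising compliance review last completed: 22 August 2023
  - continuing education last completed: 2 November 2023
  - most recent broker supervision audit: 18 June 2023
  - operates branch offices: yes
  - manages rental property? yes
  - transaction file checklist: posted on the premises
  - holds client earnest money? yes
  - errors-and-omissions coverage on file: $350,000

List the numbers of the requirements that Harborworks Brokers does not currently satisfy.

1, 2, 3, 4, 5, 6, 7, 8, 10

1. errors-and-omissions coverage $350,000 < $425,000 → not met
2. errors-and-omissions renewal 128 days ago vs limit 120 → not met
3. condition 'manages rental property' holds; fair-housing training 67 days ago vs limit 45 → not met
4. condition 'holds client earnest money' holds; advertising compliance review 201 days ago vs limit 180 → not met
5. unresolved consumer complaints 3 > 2 → not met
6. continuing education 129 days ago vs limit 120 → not met
7. condition 'operates branch offices' holds; trust-account reconciliation 945 days ago vs limit 730 → not met
8. trust account balance $5,000 < $30,000 → not met
9. broker supervision audit 266 days ago vs limit 270 → met
10. fair-housing poster absent → not met
11. transaction file checklist present → met
Not met: 1, 2, 3, 4, 5, 6, 7, 8, 10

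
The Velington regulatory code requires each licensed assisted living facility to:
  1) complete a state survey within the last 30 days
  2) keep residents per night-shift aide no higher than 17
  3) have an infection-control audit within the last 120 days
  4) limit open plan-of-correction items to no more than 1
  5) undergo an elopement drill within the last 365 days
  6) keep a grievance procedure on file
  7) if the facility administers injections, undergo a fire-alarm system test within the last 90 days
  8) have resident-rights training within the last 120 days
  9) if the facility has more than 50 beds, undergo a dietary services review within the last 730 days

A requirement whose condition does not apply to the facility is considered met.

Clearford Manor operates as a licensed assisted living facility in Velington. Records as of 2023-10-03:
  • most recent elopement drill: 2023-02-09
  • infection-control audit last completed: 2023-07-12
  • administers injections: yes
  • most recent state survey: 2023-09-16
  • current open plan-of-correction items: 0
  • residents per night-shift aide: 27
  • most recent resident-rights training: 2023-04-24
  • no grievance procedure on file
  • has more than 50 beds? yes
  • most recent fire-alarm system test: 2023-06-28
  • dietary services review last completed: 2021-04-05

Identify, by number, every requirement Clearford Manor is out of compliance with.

1. state survey 17 days ago vs limit 30 → met
2. residents per night-shift aide 27 > 17 → not met
3. infection-control audit 83 days ago vs limit 120 → met
4. open plan-of-correction items 0 ≤ 1 → met
5. elopement drill 236 days ago vs limit 365 → met
6. grievance procedure absent → not met
7. condition 'administers injections' holds; fire-alarm system test 97 days ago vs limit 90 → not met
8. resident-rights training 162 days ago vs limit 120 → not met
9. condition 'has more than 50 beds' holds; dietary services review 911 days ago vs limit 730 → not met
Not met: 2, 6, 7, 8, 9

2, 6, 7, 8, 9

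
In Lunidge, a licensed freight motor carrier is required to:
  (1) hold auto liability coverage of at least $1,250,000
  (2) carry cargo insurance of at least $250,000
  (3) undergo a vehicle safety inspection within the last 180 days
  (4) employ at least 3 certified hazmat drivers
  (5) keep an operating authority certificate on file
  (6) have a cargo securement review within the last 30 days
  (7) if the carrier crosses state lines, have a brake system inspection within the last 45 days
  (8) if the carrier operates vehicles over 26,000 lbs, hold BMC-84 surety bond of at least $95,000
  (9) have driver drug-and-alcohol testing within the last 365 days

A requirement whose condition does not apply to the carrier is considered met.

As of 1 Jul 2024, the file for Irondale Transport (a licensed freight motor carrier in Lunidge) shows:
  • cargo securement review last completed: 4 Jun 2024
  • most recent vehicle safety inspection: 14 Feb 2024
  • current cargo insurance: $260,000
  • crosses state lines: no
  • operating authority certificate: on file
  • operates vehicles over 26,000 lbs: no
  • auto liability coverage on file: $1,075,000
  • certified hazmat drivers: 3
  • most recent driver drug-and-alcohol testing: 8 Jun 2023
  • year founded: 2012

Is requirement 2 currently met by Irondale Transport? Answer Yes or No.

Yes

2. cargo insurance $260,000 ≥ $250,000 → met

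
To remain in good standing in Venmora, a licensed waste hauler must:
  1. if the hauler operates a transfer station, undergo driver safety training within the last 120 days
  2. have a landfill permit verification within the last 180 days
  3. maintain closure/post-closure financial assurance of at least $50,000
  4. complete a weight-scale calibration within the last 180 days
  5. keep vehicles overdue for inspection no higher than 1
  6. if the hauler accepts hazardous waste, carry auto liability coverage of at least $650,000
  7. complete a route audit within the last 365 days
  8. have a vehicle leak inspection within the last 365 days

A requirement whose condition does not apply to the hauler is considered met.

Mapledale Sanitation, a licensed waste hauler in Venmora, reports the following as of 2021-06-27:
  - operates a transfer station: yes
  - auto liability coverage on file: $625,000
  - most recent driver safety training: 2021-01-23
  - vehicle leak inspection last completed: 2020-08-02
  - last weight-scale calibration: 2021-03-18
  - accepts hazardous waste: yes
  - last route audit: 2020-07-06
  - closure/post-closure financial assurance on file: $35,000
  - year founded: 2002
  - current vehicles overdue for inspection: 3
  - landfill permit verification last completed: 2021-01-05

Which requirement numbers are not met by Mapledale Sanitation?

1. condition 'operates a transfer station' holds; driver safety training 155 days ago vs limit 120 → not met
2. landfill permit verification 173 days ago vs limit 180 → met
3. closure/post-closure financial assurance $35,000 < $50,000 → not met
4. weight-scale calibration 101 days ago vs limit 180 → met
5. vehicles overdue for inspection 3 > 1 → not met
6. condition 'accepts hazardous waste' holds; auto liability coverage $625,000 < $650,000 → not met
7. route audit 356 days ago vs limit 365 → met
8. vehicle leak inspection 329 days ago vs limit 365 → met
Not met: 1, 3, 5, 6

1, 3, 5, 6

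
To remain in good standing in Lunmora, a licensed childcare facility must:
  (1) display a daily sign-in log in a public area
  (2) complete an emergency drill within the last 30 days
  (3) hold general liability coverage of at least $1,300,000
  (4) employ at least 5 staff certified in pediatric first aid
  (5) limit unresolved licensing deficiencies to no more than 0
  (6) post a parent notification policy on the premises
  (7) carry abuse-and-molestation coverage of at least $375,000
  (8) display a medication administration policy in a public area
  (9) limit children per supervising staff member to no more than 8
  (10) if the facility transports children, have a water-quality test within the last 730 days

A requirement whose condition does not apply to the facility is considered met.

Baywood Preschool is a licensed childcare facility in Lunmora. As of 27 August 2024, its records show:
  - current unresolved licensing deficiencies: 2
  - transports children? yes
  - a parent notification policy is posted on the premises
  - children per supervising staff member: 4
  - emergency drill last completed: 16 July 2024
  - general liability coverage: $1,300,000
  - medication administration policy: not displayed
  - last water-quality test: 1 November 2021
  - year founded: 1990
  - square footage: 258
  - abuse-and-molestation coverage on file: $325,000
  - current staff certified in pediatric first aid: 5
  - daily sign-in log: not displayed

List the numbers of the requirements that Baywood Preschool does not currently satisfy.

1, 2, 5, 7, 8, 10

1. daily sign-in log absent → not met
2. emergency drill 42 days ago vs limit 30 → not met
3. general liability coverage $1,300,000 ≥ $1,300,000 → met
4. staff certified in pediatric first aid 5 ≥ 5 → met
5. unresolved licensing deficiencies 2 > 0 → not met
6. parent notification policy present → met
7. abuse-and-molestation coverage $325,000 < $375,000 → not met
8. medication administration policy absent → not met
9. children per supervising staff member 4 ≤ 8 → met
10. condition 'transports children' holds; water-quality test 1030 days ago vs limit 730 → not met
Not met: 1, 2, 5, 7, 8, 10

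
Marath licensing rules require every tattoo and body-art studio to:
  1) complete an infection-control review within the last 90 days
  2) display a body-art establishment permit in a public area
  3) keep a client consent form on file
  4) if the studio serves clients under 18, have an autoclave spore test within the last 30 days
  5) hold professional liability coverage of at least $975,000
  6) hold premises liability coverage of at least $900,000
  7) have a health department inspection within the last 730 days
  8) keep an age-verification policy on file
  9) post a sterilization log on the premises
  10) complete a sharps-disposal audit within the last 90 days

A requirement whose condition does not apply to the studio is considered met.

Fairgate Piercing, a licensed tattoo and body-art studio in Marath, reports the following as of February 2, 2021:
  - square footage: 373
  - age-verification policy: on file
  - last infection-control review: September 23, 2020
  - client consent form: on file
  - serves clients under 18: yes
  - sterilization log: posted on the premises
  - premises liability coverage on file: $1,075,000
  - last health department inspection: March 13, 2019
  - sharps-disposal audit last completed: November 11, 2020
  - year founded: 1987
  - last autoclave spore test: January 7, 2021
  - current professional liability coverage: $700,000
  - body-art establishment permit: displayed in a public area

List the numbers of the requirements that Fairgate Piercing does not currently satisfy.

1, 5

1. infection-control review 132 days ago vs limit 90 → not met
2. body-art establishment permit present → met
3. client consent form present → met
4. condition 'serves clients under 18' holds; autoclave spore test 26 days ago vs limit 30 → met
5. professional liability coverage $700,000 < $975,000 → not met
6. premises liability coverage $1,075,000 ≥ $900,000 → met
7. health department inspection 692 days ago vs limit 730 → met
8. age-verification policy present → met
9. sterilization log present → met
10. sharps-disposal audit 83 days ago vs limit 90 → met
Not met: 1, 5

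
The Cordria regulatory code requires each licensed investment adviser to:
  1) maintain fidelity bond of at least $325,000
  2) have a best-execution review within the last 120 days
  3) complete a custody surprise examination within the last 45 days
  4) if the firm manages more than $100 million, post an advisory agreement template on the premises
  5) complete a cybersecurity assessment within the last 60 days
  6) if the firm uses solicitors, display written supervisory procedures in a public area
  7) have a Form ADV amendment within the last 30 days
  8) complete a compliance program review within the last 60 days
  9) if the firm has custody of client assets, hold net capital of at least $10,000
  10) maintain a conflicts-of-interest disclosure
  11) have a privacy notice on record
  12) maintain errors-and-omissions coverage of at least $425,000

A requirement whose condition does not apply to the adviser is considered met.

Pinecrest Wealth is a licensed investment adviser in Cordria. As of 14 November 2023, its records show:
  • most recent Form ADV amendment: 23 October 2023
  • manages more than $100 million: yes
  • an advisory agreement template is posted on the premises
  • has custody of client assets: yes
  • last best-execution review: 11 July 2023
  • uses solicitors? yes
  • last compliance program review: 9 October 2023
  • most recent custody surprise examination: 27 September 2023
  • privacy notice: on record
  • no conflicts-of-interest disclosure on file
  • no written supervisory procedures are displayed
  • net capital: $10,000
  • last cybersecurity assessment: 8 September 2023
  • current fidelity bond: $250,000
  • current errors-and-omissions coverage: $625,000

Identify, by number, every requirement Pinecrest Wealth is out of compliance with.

1. fidelity bond $250,000 < $325,000 → not met
2. best-execution review 126 days ago vs limit 120 → not met
3. custody surprise examination 48 days ago vs limit 45 → not met
4. condition 'manages more than $100 million' holds; advisory agreement template present → met
5. cybersecurity assessment 67 days ago vs limit 60 → not met
6. condition 'uses solicitors' holds; written supervisory procedures absent → not met
7. Form ADV amendment 22 days ago vs limit 30 → met
8. compliance program review 36 days ago vs limit 60 → met
9. condition 'has custody of client assets' holds; net capital $10,000 ≥ $10,000 → met
10. conflicts-of-interest disclosure absent → not met
11. privacy notice present → met
12. errors-and-omissions coverage $625,000 ≥ $425,000 → met
Not met: 1, 2, 3, 5, 6, 10

1, 2, 3, 5, 6, 10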